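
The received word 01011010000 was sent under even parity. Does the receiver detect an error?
Sum of received bits: 0+1+0+1+1+0+1+0+0+0+0 = 4; 4 mod 2 = 0. Result is 0 → no error detected.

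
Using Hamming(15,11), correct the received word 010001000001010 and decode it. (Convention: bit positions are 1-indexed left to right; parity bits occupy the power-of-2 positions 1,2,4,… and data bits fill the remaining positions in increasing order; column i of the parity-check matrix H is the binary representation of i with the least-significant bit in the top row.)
Syndrome s = H · r^T (mod 2), r = 010001000001010:
  s[0] = (101010101010101)·(010001000001010) mod 2 = 0+0+0+0+0+0+0+0+0+0+0+0+0+0+0 mod 2 = 0
  s[1] = (011001100110011)·(010001000001010) mod 2 = 0+1+0+0+0+1+0+0+0+0+0+0+0+1+0 mod 2 = 1
  s[2] = (000111100001111)·(010001000001010) mod 2 = 0+0+0+0+0+1+0+0+0+0+0+1+0+1+0 mod 2 = 1
  s[3] = (000000011111111)·(010001000001010) mod 2 = 0+0+0+0+0+0+0+0+0+0+0+1+0+1+0 mod 2 = 0
Syndrome = 0110
Column 6 of H equals this syndrome → error at bit 6 (1-indexed).
Flip bit 6: 010001000001010 → 010000000001010
Extract data bits at positions {3,5,6,7,9,10,11,12,13,14,15}: 00000001010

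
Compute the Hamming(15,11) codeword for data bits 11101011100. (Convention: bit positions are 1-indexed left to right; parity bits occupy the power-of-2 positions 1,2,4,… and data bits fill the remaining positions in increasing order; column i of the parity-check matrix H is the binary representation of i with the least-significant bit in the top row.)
Codeword c = d · G (mod 2), d = 11101011100:
  c[0] = d·G[:,0] = (11101011100)·(11011010101) mod 2 = 1+1+0+0+1+0+1+0+1+0+0 mod 2 = 1
  c[1] = d·G[:,1] = (11101011100)·(10110110011) mod 2 = 1+0+1+0+0+0+1+0+0+0+0 mod 2 = 1
  c[2] = d·G[:,2] = (11101011100)·(10000000000) mod 2 = 1+0+0+0+0+0+0+0+0+0+0 mod 2 = 1
  c[3] = d·G[:,3] = (11101011100)·(01110001111) mod 2 = 0+1+1+0+0+0+0+1+1+0+0 mod 2 = 0
  c[4] = d·G[:,4] = (11101011100)·(01000000000) mod 2 = 0+1+0+0+0+0+0+0+0+0+0 mod 2 = 1
  c[5] = d·G[:,5] = (11101011100)·(00100000000) mod 2 = 0+0+1+0+0+0+0+0+0+0+0 mod 2 = 1
  c[6] = d·G[:,6] = (11101011100)·(00010000000) mod 2 = 0+0+0+0+0+0+0+0+0+0+0 mod 2 = 0
  c[7] = d·G[:,7] = (11101011100)·(00001111111) mod 2 = 0+0+0+0+1+0+1+1+1+0+0 mod 2 = 0
  c[8] = d·G[:,8] = (11101011100)·(00001000000) mod 2 = 0+0+0+0+1+0+0+0+0+0+0 mod 2 = 1
  c[9] = d·G[:,9] = (11101011100)·(00000100000) mod 2 = 0+0+0+0+0+0+0+0+0+0+0 mod 2 = 0
  c[10] = d·G[:,10] = (11101011100)·(00000010000) mod 2 = 0+0+0+0+0+0+1+0+0+0+0 mod 2 = 1
  c[11] = d·G[:,11] = (11101011100)·(00000001000) mod 2 = 0+0+0+0+0+0+0+1+0+0+0 mod 2 = 1
  c[12] = d·G[:,12] = (11101011100)·(00000000100) mod 2 = 0+0+0+0+0+0+0+0+1+0+0 mod 2 = 1
  c[13] = d·G[:,13] = (11101011100)·(00000000010) mod 2 = 0+0+0+0+0+0+0+0+0+0+0 mod 2 = 0
  c[14] = d·G[:,14] = (11101011100)·(00000000001) mod 2 = 0+0+0+0+0+0+0+0+0+0+0 mod 2 = 0
Codeword = 111011001011100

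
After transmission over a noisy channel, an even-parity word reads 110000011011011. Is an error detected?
Sum of received bits: 1+1+0+0+0+0+0+1+1+0+1+1+0+1+1 = 8; 8 mod 2 = 0. Result is 0 → no error detected.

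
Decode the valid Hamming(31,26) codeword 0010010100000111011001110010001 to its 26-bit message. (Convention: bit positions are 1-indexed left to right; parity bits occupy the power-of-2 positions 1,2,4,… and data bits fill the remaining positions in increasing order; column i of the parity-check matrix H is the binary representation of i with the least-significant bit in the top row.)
Parity bits occupy power-of-2 positions; data bits are at positions {3,5,6,7,9,10,11,12,13,14,15,17,18,19,20,21,22,23,24,25,26,27,28,29,30,31} (1-indexed).
Extract: c[3]=1 c[5]=0 c[6]=1 c[7]=0 c[9]=0 c[10]=0 c[11]=0 c[12]=0 c[13]=0 c[14]=1 c[15]=1 c[17]=0 c[18]=1 c[19]=1 c[20]=0 c[21]=0 c[22]=1 c[23]=1 c[24]=1 c[25]=0 c[26]=0 c[27]=1 c[28]=0 c[29]=0 c[30]=0 c[31]=1
Data = 10100000011011001110010001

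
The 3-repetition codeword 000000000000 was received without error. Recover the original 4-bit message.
Split into 3-bit blocks: 000 000 000 000
Data = 0000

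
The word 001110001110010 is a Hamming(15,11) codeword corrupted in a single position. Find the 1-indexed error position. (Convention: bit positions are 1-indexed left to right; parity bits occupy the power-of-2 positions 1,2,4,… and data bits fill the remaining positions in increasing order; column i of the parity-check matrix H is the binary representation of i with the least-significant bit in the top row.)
Syndrome s = H · r^T (mod 2), r = 001110001110010:
  s[0] = (101010101010101)·(001110001110010) mod 2 = 0+0+1+0+1+0+0+0+1+0+1+0+0+0+0 mod 2 = 0
  s[1] = (011001100110011)·(001110001110010) mod 2 = 0+0+1+0+0+0+0+0+0+1+1+0+0+1+0 mod 2 = 0
  s[2] = (000111100001111)·(001110001110010) mod 2 = 0+0+0+1+1+0+0+0+0+0+0+0+0+1+0 mod 2 = 1
  s[3] = (000000011111111)·(001110001110010) mod 2 = 0+0+0+0+0+0+0+0+1+1+1+0+0+1+0 mod 2 = 0
Syndrome = 0010
Column i of H is the binary representation of i, so the syndrome is the binary index of the flipped bit.
Read s = 0010 with s[0] as LSB: 0·2^0 + 0·2^1 + 1·2^2 + 0·2^3 = 4.
Error is at bit position 4.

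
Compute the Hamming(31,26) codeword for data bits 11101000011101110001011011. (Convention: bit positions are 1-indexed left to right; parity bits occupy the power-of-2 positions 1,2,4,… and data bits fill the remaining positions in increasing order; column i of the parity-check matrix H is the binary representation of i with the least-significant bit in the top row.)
Codeword c = d · G (mod 2), d = 11101000011101110001011011:
  c[0] = d·G[:,0] = (11101000011101110001011011)·(11011010101101010101010101) mod 2 = 1+1+0+0+1+0+0+0+0+0+1+1+0+1+0+1+0+0+0+1+0+1+0+0+0+1 mod 2 = 0
  c[1] = d·G[:,1] = (11101000011101110001011011)·(10110110011011001100110011) mod 2 = 1+0+1+0+0+0+0+0+0+1+1+0+0+1+0+0+0+0+0+0+0+1+0+0+1+1 mod 2 = 0
  c[2] = d·G[:,2] = (11101000011101110001011011)·(10000000000000000000000000) mod 2 = 1+0+0+0+0+0+0+0+0+0+0+0+0+0+0+0+0+0+0+0+0+0+0+0+0+0 mod 2 = 1
  c[3] = d·G[:,3] = (11101000011101110001011011)·(01110001111000111100001111) mod 2 = 0+1+1+0+0+0+0+0+0+1+1+0+0+0+1+1+0+0+0+0+0+0+1+0+1+1 mod 2 = 1
  c[4] = d·G[:,4] = (11101000011101110001011011)·(01000000000000000000000000) mod 2 = 0+1+0+0+0+0+0+0+0+0+0+0+0+0+0+0+0+0+0+0+0+0+0+0+0+0 mod 2 = 1
  c[5] = d·G[:,5] = (11101000011101110001011011)·(00100000000000000000000000) mod 2 = 0+0+1+0+0+0+0+0+0+0+0+0+0+0+0+0+0+0+0+0+0+0+0+0+0+0 mod 2 = 1
  c[6] = d·G[:,6] = (11101000011101110001011011)·(00010000000000000000000000) mod 2 = 0+0+0+0+0+0+0+0+0+0+0+0+0+0+0+0+0+0+0+0+0+0+0+0+0+0 mod 2 = 0
  c[7] = d·G[:,7] = (11101000011101110001011011)·(00001111111000000011111111) mod 2 = 0+0+0+0+1+0+0+0+0+1+1+0+0+0+0+0+0+0+0+1+0+1+1+0+1+1 mod 2 = 0
  c[8] = d·G[:,8] = (11101000011101110001011011)·(00001000000000000000000000) mod 2 = 0+0+0+0+1+0+0+0+0+0+0+0+0+0+0+0+0+0+0+0+0+0+0+0+0+0 mod 2 = 1
  c[9] = d·G[:,9] = (11101000011101110001011011)·(00000100000000000000000000) mod 2 = 0+0+0+0+0+0+0+0+0+0+0+0+0+0+0+0+0+0+0+0+0+0+0+0+0+0 mod 2 = 0
  c[10] = d·G[:,10] = (11101000011101110001011011)·(00000010000000000000000000) mod 2 = 0+0+0+0+0+0+0+0+0+0+0+0+0+0+0+0+0+0+0+0+0+0+0+0+0+0 mod 2 = 0
  c[11] = d·G[:,11] = (11101000011101110001011011)·(00000001000000000000000000) mod 2 = 0+0+0+0+0+0+0+0+0+0+0+0+0+0+0+0+0+0+0+0+0+0+0+0+0+0 mod 2 = 0
  c[12] = d·G[:,12] = (11101000011101110001011011)·(00000000100000000000000000) mod 2 = 0+0+0+0+0+0+0+0+0+0+0+0+0+0+0+0+0+0+0+0+0+0+0+0+0+0 mod 2 = 0
  c[13] = d·G[:,13] = (11101000011101110001011011)·(00000000010000000000000000) mod 2 = 0+0+0+0+0+0+0+0+0+1+0+0+0+0+0+0+0+0+0+0+0+0+0+0+0+0 mod 2 = 1
  c[14] = d·G[:,14] = (11101000011101110001011011)·(00000000001000000000000000) mod 2 = 0+0+0+0+0+0+0+0+0+0+1+0+0+0+0+0+0+0+0+0+0+0+0+0+0+0 mod 2 = 1
  c[15] = d·G[:,15] = (11101000011101110001011011)·(00000000000111111111111111) mod 2 = 0+0+0+0+0+0+0+0+0+0+0+1+0+1+1+1+0+0+0+1+0+1+1+0+1+1 mod 2 = 1
  c[16] = d·G[:,16] = (11101000011101110001011011)·(00000000000100000000000000) mod 2 = 0+0+0+0+0+0+0+0+0+0+0+1+0+0+0+0+0+0+0+0+0+0+0+0+0+0 mod 2 = 1
  c[17] = d·G[:,17] = (11101000011101110001011011)·(00000000000010000000000000) mod 2 = 0+0+0+0+0+0+0+0+0+0+0+0+0+0+0+0+0+0+0+0+0+0+0+0+0+0 mod 2 = 0
  c[18] = d·G[:,18] = (11101000011101110001011011)·(00000000000001000000000000) mod 2 = 0+0+0+0+0+0+0+0+0+0+0+0+0+1+0+0+0+0+0+0+0+0+0+0+0+0 mod 2 = 1
  c[19] = d·G[:,19] = (11101000011101110001011011)·(00000000000000100000000000) mod 2 = 0+0+0+0+0+0+0+0+0+0+0+0+0+0+1+0+0+0+0+0+0+0+0+0+0+0 mod 2 = 1
  c[20] = d·G[:,20] = (11101000011101110001011011)·(00000000000000010000000000) mod 2 = 0+0+0+0+0+0+0+0+0+0+0+0+0+0+0+1+0+0+0+0+0+0+0+0+0+0 mod 2 = 1
  c[21] = d·G[:,21] = (11101000011101110001011011)·(00000000000000001000000000) mod 2 = 0+0+0+0+0+0+0+0+0+0+0+0+0+0+0+0+0+0+0+0+0+0+0+0+0+0 mod 2 = 0
  c[22] = d·G[:,22] = (11101000011101110001011011)·(00000000000000000100000000) mod 2 = 0+0+0+0+0+0+0+0+0+0+0+0+0+0+0+0+0+0+0+0+0+0+0+0+0+0 mod 2 = 0
  c[23] = d·G[:,23] = (11101000011101110001011011)·(00000000000000000010000000) mod 2 = 0+0+0+0+0+0+0+0+0+0+0+0+0+0+0+0+0+0+0+0+0+0+0+0+0+0 mod 2 = 0
  c[24] = d·G[:,24] = (11101000011101110001011011)·(00000000000000000001000000) mod 2 = 0+0+0+0+0+0+0+0+0+0+0+0+0+0+0+0+0+0+0+1+0+0+0+0+0+0 mod 2 = 1
  c[25] = d·G[:,25] = (11101000011101110001011011)·(00000000000000000000100000) mod 2 = 0+0+0+0+0+0+0+0+0+0+0+0+0+0+0+0+0+0+0+0+0+0+0+0+0+0 mod 2 = 0
  c[26] = d·G[:,26] = (11101000011101110001011011)·(00000000000000000000010000) mod 2 = 0+0+0+0+0+0+0+0+0+0+0+0+0+0+0+0+0+0+0+0+0+1+0+0+0+0 mod 2 = 1
  c[27] = d·G[:,27] = (11101000011101110001011011)·(00000000000000000000001000) mod 2 = 0+0+0+0+0+0+0+0+0+0+0+0+0+0+0+0+0+0+0+0+0+0+1+0+0+0 mod 2 = 1
  c[28] = d·G[:,28] = (11101000011101110001011011)·(00000000000000000000000100) mod 2 = 0+0+0+0+0+0+0+0+0+0+0+0+0+0+0+0+0+0+0+0+0+0+0+0+0+0 mod 2 = 0
  c[29] = d·G[:,29] = (11101000011101110001011011)·(00000000000000000000000010) mod 2 = 0+0+0+0+0+0+0+0+0+0+0+0+0+0+0+0+0+0+0+0+0+0+0+0+1+0 mod 2 = 1
  c[30] = d·G[:,30] = (11101000011101110001011011)·(00000000000000000000000001) mod 2 = 0+0+0+0+0+0+0+0+0+0+0+0+0+0+0+0+0+0+0+0+0+0+0+0+0+1 mod 2 = 1
Codeword = 0011110010000111101110001011011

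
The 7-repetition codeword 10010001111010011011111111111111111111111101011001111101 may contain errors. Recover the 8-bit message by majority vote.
Split into 7-bit blocks and majority-vote each:
  block 1 = 1001000: 2 ones, 5 zeros → 0
  block 2 = 1111010: 5 ones, 2 zeros → 1
  block 3 = 0110111: 5 ones, 2 zeros → 1
  block 4 = 1111111: 7 ones, 0 zeros → 1
  block 5 = 1111111: 7 ones, 0 zeros → 1
  block 6 = 1111111: 7 ones, 0 zeros → 1
  block 7 = 0101100: 3 ones, 4 zeros → 0
  block 8 = 1111101: 6 ones, 1 zeros → 1
Decoded = 01111101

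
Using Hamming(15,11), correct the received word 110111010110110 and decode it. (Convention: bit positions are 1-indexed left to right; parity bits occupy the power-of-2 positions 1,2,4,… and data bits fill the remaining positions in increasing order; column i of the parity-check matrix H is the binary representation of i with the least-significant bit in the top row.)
Syndrome s = H · r^T (mod 2), r = 110111010110110:
  s[0] = (101010101010101)·(110111010110110) mod 2 = 1+0+0+0+1+0+0+0+0+0+1+0+1+0+0 mod 2 = 0
  s[1] = (011001100110011)·(110111010110110) mod 2 = 0+1+0+0+0+1+0+0+0+1+1+0+0+1+0 mod 2 = 1
  s[2] = (000111100001111)·(110111010110110) mod 2 = 0+0+0+1+1+1+0+0+0+0+0+0+1+1+0 mod 2 = 1
  s[3] = (000000011111111)·(110111010110110) mod 2 = 0+0+0+0+0+0+0+1+0+1+1+0+1+1+0 mod 2 = 1
Syndrome = 0111
Column 14 of H equals this syndrome → error at bit 14 (1-indexed).
Flip bit 14: 110111010110110 → 110111010110100
Extract data bits at positions {3,5,6,7,9,10,11,12,13,14,15}: 01100110100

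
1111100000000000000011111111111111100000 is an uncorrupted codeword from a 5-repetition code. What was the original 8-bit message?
Split into 5-bit blocks: 11111 00000 00000 00000 11111 11111 11111 00000
Data = 10001110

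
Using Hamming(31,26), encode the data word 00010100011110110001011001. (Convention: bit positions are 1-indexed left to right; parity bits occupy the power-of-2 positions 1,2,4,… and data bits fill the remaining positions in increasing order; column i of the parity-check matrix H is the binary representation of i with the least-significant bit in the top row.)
Codeword c = d · G (mod 2), d = 00010100011110110001011001:
  c[0] = d·G[:,0] = (00010100011110110001011001)·(11011010101101010101010101) mod 2 = 0+0+0+1+0+0+0+0+0+0+1+1+0+0+0+1+0+0+0+1+0+1+0+0+0+1 mod 2 = 1
  c[1] = d·G[:,1] = (00010100011110110001011001)·(10110110011011001100110011) mod 2 = 0+0+0+1+0+1+0+0+0+1+1+0+1+0+0+0+0+0+0+0+0+1+0+0+0+1 mod 2 = 1
  c[2] = d·G[:,2] = (00010100011110110001011001)·(10000000000000000000000000) mod 2 = 0+0+0+0+0+0+0+0+0+0+0+0+0+0+0+0+0+0+0+0+0+0+0+0+0+0 mod 2 = 0
  c[3] = d·G[:,3] = (00010100011110110001011001)·(01110001111000111100001111) mod 2 = 0+0+0+1+0+0+0+0+0+1+1+0+0+0+1+1+0+0+0+0+0+0+1+0+0+1 mod 2 = 1
  c[4] = d·G[:,4] = (00010100011110110001011001)·(01000000000000000000000000) mod 2 = 0+0+0+0+0+0+0+0+0+0+0+0+0+0+0+0+0+0+0+0+0+0+0+0+0+0 mod 2 = 0
  c[5] = d·G[:,5] = (00010100011110110001011001)·(00100000000000000000000000) mod 2 = 0+0+0+0+0+0+0+0+0+0+0+0+0+0+0+0+0+0+0+0+0+0+0+0+0+0 mod 2 = 0
  c[6] = d·G[:,6] = (00010100011110110001011001)·(00010000000000000000000000) mod 2 = 0+0+0+1+0+0+0+0+0+0+0+0+0+0+0+0+0+0+0+0+0+0+0+0+0+0 mod 2 = 1
  c[7] = d·G[:,7] = (00010100011110110001011001)·(00001111111000000011111111) mod 2 = 0+0+0+0+0+1+0+0+0+1+1+0+0+0+0+0+0+0+0+1+0+1+1+0+0+1 mod 2 = 1
  c[8] = d·G[:,8] = (00010100011110110001011001)·(00001000000000000000000000) mod 2 = 0+0+0+0+0+0+0+0+0+0+0+0+0+0+0+0+0+0+0+0+0+0+0+0+0+0 mod 2 = 0
  c[9] = d·G[:,9] = (00010100011110110001011001)·(00000100000000000000000000) mod 2 = 0+0+0+0+0+1+0+0+0+0+0+0+0+0+0+0+0+0+0+0+0+0+0+0+0+0 mod 2 = 1
  c[10] = d·G[:,10] = (00010100011110110001011001)·(00000010000000000000000000) mod 2 = 0+0+0+0+0+0+0+0+0+0+0+0+0+0+0+0+0+0+0+0+0+0+0+0+0+0 mod 2 = 0
  c[11] = d·G[:,11] = (00010100011110110001011001)·(00000001000000000000000000) mod 2 = 0+0+0+0+0+0+0+0+0+0+0+0+0+0+0+0+0+0+0+0+0+0+0+0+0+0 mod 2 = 0
  c[12] = d·G[:,12] = (00010100011110110001011001)·(00000000100000000000000000) mod 2 = 0+0+0+0+0+0+0+0+0+0+0+0+0+0+0+0+0+0+0+0+0+0+0+0+0+0 mod 2 = 0
  c[13] = d·G[:,13] = (00010100011110110001011001)·(00000000010000000000000000) mod 2 = 0+0+0+0+0+0+0+0+0+1+0+0+0+0+0+0+0+0+0+0+0+0+0+0+0+0 mod 2 = 1
  c[14] = d·G[:,14] = (00010100011110110001011001)·(00000000001000000000000000) mod 2 = 0+0+0+0+0+0+0+0+0+0+1+0+0+0+0+0+0+0+0+0+0+0+0+0+0+0 mod 2 = 1
  c[15] = d·G[:,15] = (00010100011110110001011001)·(00000000000111111111111111) mod 2 = 0+0+0+0+0+0+0+0+0+0+0+1+1+0+1+1+0+0+0+1+0+1+1+0+0+1 mod 2 = 0
  c[16] = d·G[:,16] = (00010100011110110001011001)·(00000000000100000000000000) mod 2 = 0+0+0+0+0+0+0+0+0+0+0+1+0+0+0+0+0+0+0+0+0+0+0+0+0+0 mod 2 = 1
  c[17] = d·G[:,17] = (00010100011110110001011001)·(00000000000010000000000000) mod 2 = 0+0+0+0+0+0+0+0+0+0+0+0+1+0+0+0+0+0+0+0+0+0+0+0+0+0 mod 2 = 1
  c[18] = d·G[:,18] = (00010100011110110001011001)·(00000000000001000000000000) mod 2 = 0+0+0+0+0+0+0+0+0+0+0+0+0+0+0+0+0+0+0+0+0+0+0+0+0+0 mod 2 = 0
  c[19] = d·G[:,19] = (00010100011110110001011001)·(00000000000000100000000000) mod 2 = 0+0+0+0+0+0+0+0+0+0+0+0+0+0+1+0+0+0+0+0+0+0+0+0+0+0 mod 2 = 1
  c[20] = d·G[:,20] = (00010100011110110001011001)·(00000000000000010000000000) mod 2 = 0+0+0+0+0+0+0+0+0+0+0+0+0+0+0+1+0+0+0+0+0+0+0+0+0+0 mod 2 = 1
  c[21] = d·G[:,21] = (00010100011110110001011001)·(00000000000000001000000000) mod 2 = 0+0+0+0+0+0+0+0+0+0+0+0+0+0+0+0+0+0+0+0+0+0+0+0+0+0 mod 2 = 0
  c[22] = d·G[:,22] = (00010100011110110001011001)·(00000000000000000100000000) mod 2 = 0+0+0+0+0+0+0+0+0+0+0+0+0+0+0+0+0+0+0+0+0+0+0+0+0+0 mod 2 = 0
  c[23] = d·G[:,23] = (00010100011110110001011001)·(00000000000000000010000000) mod 2 = 0+0+0+0+0+0+0+0+0+0+0+0+0+0+0+0+0+0+0+0+0+0+0+0+0+0 mod 2 = 0
  c[24] = d·G[:,24] = (00010100011110110001011001)·(00000000000000000001000000) mod 2 = 0+0+0+0+0+0+0+0+0+0+0+0+0+0+0+0+0+0+0+1+0+0+0+0+0+0 mod 2 = 1
  c[25] = d·G[:,25] = (00010100011110110001011001)·(00000000000000000000100000) mod 2 = 0+0+0+0+0+0+0+0+0+0+0+0+0+0+0+0+0+0+0+0+0+0+0+0+0+0 mod 2 = 0
  c[26] = d·G[:,26] = (00010100011110110001011001)·(00000000000000000000010000) mod 2 = 0+0+0+0+0+0+0+0+0+0+0+0+0+0+0+0+0+0+0+0+0+1+0+0+0+0 mod 2 = 1
  c[27] = d·G[:,27] = (00010100011110110001011001)·(00000000000000000000001000) mod 2 = 0+0+0+0+0+0+0+0+0+0+0+0+0+0+0+0+0+0+0+0+0+0+1+0+0+0 mod 2 = 1
  c[28] = d·G[:,28] = (00010100011110110001011001)·(00000000000000000000000100) mod 2 = 0+0+0+0+0+0+0+0+0+0+0+0+0+0+0+0+0+0+0+0+0+0+0+0+0+0 mod 2 = 0
  c[29] = d·G[:,29] = (00010100011110110001011001)·(00000000000000000000000010) mod 2 = 0+0+0+0+0+0+0+0+0+0+0+0+0+0+0+0+0+0+0+0+0+0+0+0+0+0 mod 2 = 0
  c[30] = d·G[:,30] = (00010100011110110001011001)·(00000000000000000000000001) mod 2 = 0+0+0+0+0+0+0+0+0+0+0+0+0+0+0+0+0+0+0+0+0+0+0+0+0+1 mod 2 = 1
Codeword = 1101001101000110110110001011001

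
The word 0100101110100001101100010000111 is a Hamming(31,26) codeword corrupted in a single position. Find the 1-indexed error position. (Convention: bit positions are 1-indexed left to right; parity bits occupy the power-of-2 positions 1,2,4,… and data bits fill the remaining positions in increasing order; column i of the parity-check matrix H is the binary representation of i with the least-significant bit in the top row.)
Syndrome s = H · r^T (mod 2), r = 0100101110100001101100010000111:
  s[0] = (1010101010101010101010101010101)·(0100101110100001101100010000111) mod 2 = 0+0+0+0+1+0+1+0+1+0+1+0+0+0+0+0+1+0+1+0+0+0+0+0+0+0+0+0+1+0+1 mod 2 = 0
  s[1] = (0110011001100110011001100110011)·(0100101110100001101100010000111) mod 2 = 0+1+0+0+0+0+1+0+0+0+1+0+0+0+0+0+0+0+1+0+0+0+0+0+0+0+0+0+0+1+1 mod 2 = 0
  s[2] = (0001111000011110000111100001111)·(0100101110100001101100010000111) mod 2 = 0+0+0+0+1+0+1+0+0+0+0+0+0+0+0+0+0+0+0+1+0+0+0+0+0+0+0+0+1+1+1 mod 2 = 0
  s[3] = (0000000111111110000000011111111)·(0100101110100001101100010000111) mod 2 = 0+0+0+0+0+0+0+1+1+0+1+0+0+0+0+0+0+0+0+0+0+0+0+1+0+0+0+0+1+1+1 mod 2 = 1
  s[4] = (0000000000000001111111111111111)·(0100101110100001101100010000111) mod 2 = 0+0+0+0+0+0+0+0+0+0+0+0+0+0+0+1+1+0+1+1+0+0+0+1+0+0+0+0+1+1+1 mod 2 = 0
Syndrome = 00010
Column i of H is the binary representation of i, so the syndrome is the binary index of the flipped bit.
Read s = 00010 with s[0] as LSB: 0·2^0 + 0·2^1 + 0·2^2 + 1·2^3 + 0·2^4 = 8.
Error is at bit position 8.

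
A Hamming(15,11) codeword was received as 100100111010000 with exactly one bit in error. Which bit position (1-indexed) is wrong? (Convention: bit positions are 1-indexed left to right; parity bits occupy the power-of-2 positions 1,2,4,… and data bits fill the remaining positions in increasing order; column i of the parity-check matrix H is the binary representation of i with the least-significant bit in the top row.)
Syndrome s = H · r^T (mod 2), r = 100100111010000:
  s[0] = (101010101010101)·(100100111010000) mod 2 = 1+0+0+0+0+0+1+0+1+0+1+0+0+0+0 mod 2 = 0
  s[1] = (011001100110011)·(100100111010000) mod 2 = 0+0+0+0+0+0+1+0+0+0+1+0+0+0+0 mod 2 = 0
  s[2] = (000111100001111)·(100100111010000) mod 2 = 0+0+0+1+0+0+1+0+0+0+0+0+0+0+0 mod 2 = 0
  s[3] = (000000011111111)·(100100111010000) mod 2 = 0+0+0+0+0+0+0+1+1+0+1+0+0+0+0 mod 2 = 1
Syndrome = 0001
Column i of H is the binary representation of i, so the syndrome is the binary index of the flipped bit.
Read s = 0001 with s[0] as LSB: 0·2^0 + 0·2^1 + 0·2^2 + 1·2^3 = 8.
Error is at bit position 8.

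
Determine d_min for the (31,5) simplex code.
d_min = 16 (every nonzero codeword of the simplex code S_5 has weight 2^(r−1) = 16).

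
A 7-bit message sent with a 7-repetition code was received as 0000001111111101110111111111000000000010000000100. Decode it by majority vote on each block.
Split into 7-bit blocks and majority-vote each:
  block 1 = 0000001: 1 ones, 6 zeros → 0
  block 2 = 1111111: 7 ones, 0 zeros → 1
  block 3 = 0111011: 5 ones, 2 zeros → 1
  block 4 = 1111111: 7 ones, 0 zeros → 1
  block 5 = 0000000: 0 ones, 7 zeros → 0
  block 6 = 0001000: 1 ones, 6 zeros → 0
  block 7 = 0000100: 1 ones, 6 zeros → 0
Decoded = 0111000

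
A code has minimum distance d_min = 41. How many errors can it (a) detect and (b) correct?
(a) Detection requires d_min ≥ e+1, so e ≤ d_min − 1 = 40.
(b) Correction requires d_min ≥ 2t+1, so t ≤ ⌊(d_min − 1)/2⌋ = ⌊40/2⌋ = 20.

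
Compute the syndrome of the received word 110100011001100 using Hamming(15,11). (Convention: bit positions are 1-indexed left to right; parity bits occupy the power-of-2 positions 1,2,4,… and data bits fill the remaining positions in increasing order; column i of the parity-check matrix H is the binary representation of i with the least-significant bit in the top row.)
Syndrome s = H · r^T (mod 2), r = 110100011001100:
  s[0] = (101010101010101)·(110100011001100) mod 2 = 1+0+0+0+0+0+0+0+1+0+0+0+1+0+0 mod 2 = 1
  s[1] = (011001100110011)·(110100011001100) mod 2 = 0+1+0+0+0+0+0+0+0+0+0+0+0+0+0 mod 2 = 1
  s[2] = (000111100001111)·(110100011001100) mod 2 = 0+0+0+1+0+0+0+0+0+0+0+1+1+0+0 mod 2 = 1
  s[3] = (000000011111111)·(110100011001100) mod 2 = 0+0+0+0+0+0+0+1+1+0+0+1+1+0+0 mod 2 = 0
Syndrome = 1110
Non-zero syndrome: error at position 7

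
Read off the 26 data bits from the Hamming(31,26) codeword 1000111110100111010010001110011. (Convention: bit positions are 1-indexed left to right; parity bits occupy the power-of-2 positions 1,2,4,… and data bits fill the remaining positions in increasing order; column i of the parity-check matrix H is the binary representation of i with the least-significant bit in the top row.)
Parity bits occupy power-of-2 positions; data bits are at positions {3,5,6,7,9,10,11,12,13,14,15,17,18,19,20,21,22,23,24,25,26,27,28,29,30,31} (1-indexed).
Extract: c[3]=0 c[5]=1 c[6]=1 c[7]=1 c[9]=1 c[10]=0 c[11]=1 c[12]=0 c[13]=0 c[14]=1 c[15]=1 c[17]=0 c[18]=1 c[19]=0 c[20]=0 c[21]=1 c[22]=0 c[23]=0 c[24]=0 c[25]=1 c[26]=1 c[27]=1 c[28]=0 c[29]=0 c[30]=1 c[31]=1
Data = 01111010011010010001110011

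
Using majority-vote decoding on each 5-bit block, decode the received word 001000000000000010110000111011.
Split into 5-bit blocks and majority-vote each:
  block 1 = 00100: 1 ones, 4 zeros → 0
  block 2 = 00000: 0 ones, 5 zeros → 0
  block 3 = 00000: 0 ones, 5 zeros → 0
  block 4 = 01011: 3 ones, 2 zeros → 1
  block 5 = 00001: 1 ones, 4 zeros → 0
  block 6 = 11011: 4 ones, 1 zeros → 1
Decoded = 000101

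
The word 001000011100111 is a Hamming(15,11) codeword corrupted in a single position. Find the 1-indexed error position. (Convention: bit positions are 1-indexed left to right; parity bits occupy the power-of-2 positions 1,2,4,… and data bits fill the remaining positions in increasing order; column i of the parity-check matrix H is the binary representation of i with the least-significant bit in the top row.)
Syndrome s = H · r^T (mod 2), r = 001000011100111:
  s[0] = (101010101010101)·(001000011100111) mod 2 = 0+0+1+0+0+0+0+0+1+0+0+0+1+0+1 mod 2 = 0
  s[1] = (011001100110011)·(001000011100111) mod 2 = 0+0+1+0+0+0+0+0+0+1+0+0+0+1+1 mod 2 = 0
  s[2] = (000111100001111)·(001000011100111) mod 2 = 0+0+0+0+0+0+0+0+0+0+0+0+1+1+1 mod 2 = 1
  s[3] = (000000011111111)·(001000011100111) mod 2 = 0+0+0+0+0+0+0+1+1+1+0+0+1+1+1 mod 2 = 0
Syndrome = 0010
Column i of H is the binary representation of i, so the syndrome is the binary index of the flipped bit.
Read s = 0010 with s[0] as LSB: 0·2^0 + 0·2^1 + 1·2^2 + 0·2^3 = 4.
Error is at bit position 4.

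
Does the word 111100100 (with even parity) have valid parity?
Sum of all bits: 1+1+1+1+0+0+1+0+0 = 5; 5 mod 2 = 1. Result is 1 → parity error detected.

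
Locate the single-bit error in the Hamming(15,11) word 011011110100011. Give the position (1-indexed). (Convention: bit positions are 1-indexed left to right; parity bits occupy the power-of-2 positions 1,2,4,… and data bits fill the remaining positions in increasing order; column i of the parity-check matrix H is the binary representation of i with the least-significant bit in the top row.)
Syndrome s = H · r^T (mod 2), r = 011011110100011:
  s[0] = (101010101010101)·(011011110100011) mod 2 = 0+0+1+0+1+0+1+0+0+0+0+0+0+0+1 mod 2 = 0
  s[1] = (011001100110011)·(011011110100011) mod 2 = 0+1+1+0+0+1+1+0+0+1+0+0+0+1+1 mod 2 = 1
  s[2] = (000111100001111)·(011011110100011) mod 2 = 0+0+0+0+1+1+1+0+0+0+0+0+0+1+1 mod 2 = 1
  s[3] = (000000011111111)·(011011110100011) mod 2 = 0+0+0+0+0+0+0+1+0+1+0+0+0+1+1 mod 2 = 0
Syndrome = 0110
Column i of H is the binary representation of i, so the syndrome is the binary index of the flipped bit.
Read s = 0110 with s[0] as LSB: 0·2^0 + 1·2^1 + 1·2^2 + 0·2^3 = 6.
Error is at bit position 6.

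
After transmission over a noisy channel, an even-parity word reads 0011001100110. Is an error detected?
Sum of received bits: 0+0+1+1+0+0+1+1+0+0+1+1+0 = 6; 6 mod 2 = 0. Result is 0 → no error detected.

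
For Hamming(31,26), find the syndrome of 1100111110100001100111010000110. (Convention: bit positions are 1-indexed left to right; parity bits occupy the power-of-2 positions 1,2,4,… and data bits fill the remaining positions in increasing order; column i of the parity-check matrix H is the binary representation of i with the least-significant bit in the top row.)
Syndrome s = H · r^T (mod 2), r = 1100111110100001100111010000110:
  s[0] = (1010101010101010101010101010101)·(1100111110100001100111010000110) mod 2 = 1+0+0+0+1+0+1+0+1+0+1+0+0+0+0+0+1+0+0+0+1+0+0+0+0+0+0+0+1+0+0 mod 2 = 0
  s[1] = (0110011001100110011001100110011)·(1100111110100001100111010000110) mod 2 = 0+1+0+0+0+1+1+0+0+0+1+0+0+0+0+0+0+0+0+0+0+1+0+0+0+0+0+0+0+1+0 mod 2 = 0
  s[2] = (0001111000011110000111100001111)·(1100111110100001100111010000110) mod 2 = 0+0+0+0+1+1+1+0+0+0+0+0+0+0+0+0+0+0+0+1+1+1+0+0+0+0+0+0+1+1+0 mod 2 = 0
  s[3] = (0000000111111110000000011111111)·(1100111110100001100111010000110) mod 2 = 0+0+0+0+0+0+0+1+1+0+1+0+0+0+0+0+0+0+0+0+0+0+0+1+0+0+0+0+1+1+0 mod 2 = 0
  s[4] = (0000000000000001111111111111111)·(1100111110100001100111010000110) mod 2 = 0+0+0+0+0+0+0+0+0+0+0+0+0+0+0+1+1+0+0+1+1+1+0+1+0+0+0+0+1+1+0 mod 2 = 0
Syndrome = 00000
s = 0: no error detected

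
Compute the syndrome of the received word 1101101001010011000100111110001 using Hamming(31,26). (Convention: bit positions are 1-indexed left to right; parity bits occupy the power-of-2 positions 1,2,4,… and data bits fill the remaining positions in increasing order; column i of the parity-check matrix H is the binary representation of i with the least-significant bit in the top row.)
Syndrome s = H · r^T (mod 2), r = 1101101001010011000100111110001:
  s[0] = (1010101010101010101010101010101)·(1101101001010011000100111110001) mod 2 = 1+0+0+0+1+0+1+0+0+0+0+0+0+0+1+0+0+0+0+0+0+0+1+0+1+0+1+0+0+0+1 mod 2 = 0
  s[1] = (0110011001100110011001100110011)·(1101101001010011000100111110001) mod 2 = 0+1+0+0+0+0+1+0+0+1+0+0+0+0+1+0+0+0+0+0+0+0+1+0+0+1+1+0+0+0+1 mod 2 = 0
  s[2] = (0001111000011110000111100001111)·(1101101001010011000100111110001) mod 2 = 0+0+0+1+1+0+1+0+0+0+0+1+0+0+1+0+0+0+0+1+0+0+1+0+0+0+0+0+0+0+1 mod 2 = 0
  s[3] = (0000000111111110000000011111111)·(1101101001010011000100111110001) mod 2 = 0+0+0+0+0+0+0+0+0+1+0+1+0+0+1+0+0+0+0+0+0+0+0+1+1+1+1+0+0+0+1 mod 2 = 0
  s[4] = (0000000000000001111111111111111)·(1101101001010011000100111110001) mod 2 = 0+0+0+0+0+0+0+0+0+0+0+0+0+0+0+1+0+0+0+1+0+0+1+1+1+1+1+0+0+0+1 mod 2 = 0
Syndrome = 00000
s = 0: no error detected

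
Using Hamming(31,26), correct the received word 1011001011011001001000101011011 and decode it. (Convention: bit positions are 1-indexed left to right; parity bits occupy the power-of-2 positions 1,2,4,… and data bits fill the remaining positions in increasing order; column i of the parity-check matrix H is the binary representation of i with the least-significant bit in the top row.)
Syndrome s = H · r^T (mod 2), r = 1011001011011001001000101011011:
  s[0] = (1010101010101010101010101010101)·(1011001011011001001000101011011) mod 2 = 1+0+1+0+0+0+1+0+1+0+0+0+1+0+0+0+0+0+1+0+0+0+1+0+1+0+1+0+0+0+1 mod 2 = 0
  s[1] = (0110011001100110011001100110011)·(1011001011011001001000101011011) mod 2 = 0+0+1+0+0+0+1+0+0+1+0+0+0+0+0+0+0+0+1+0+0+0+1+0+0+0+1+0+0+1+1 mod 2 = 0
  s[2] = (0001111000011110000111100001111)·(1011001011011001001000101011011) mod 2 = 0+0+0+1+0+0+1+0+0+0+0+1+1+0+0+0+0+0+0+0+0+0+1+0+0+0+0+1+0+1+1 mod 2 = 0
  s[3] = (0000000111111110000000011111111)·(1011001011011001001000101011011) mod 2 = 0+0+0+0+0+0+0+0+1+1+0+1+1+0+0+0+0+0+0+0+0+0+0+0+1+0+1+1+0+1+1 mod 2 = 1
  s[4] = (0000000000000001111111111111111)·(1011001011011001001000101011011) mod 2 = 0+0+0+0+0+0+0+0+0+0+0+0+0+0+0+1+0+0+1+0+0+0+1+0+1+0+1+1+0+1+1 mod 2 = 0
Syndrome = 00010
Column 8 of H equals this syndrome → error at bit 8 (1-indexed).
Flip bit 8: 1011001011011001001000101011011 → 1011001111011001001000101011011
Extract data bits at positions {3,5,6,7,9,10,11,12,13,14,15,17,18,19,20,21,22,23,24,25,26,27,28,29,30,31}: 10011101100001000101011011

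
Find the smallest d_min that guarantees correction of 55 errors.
Correcting t errors requires d_min ≥ 2t + 1 = 2·55 + 1 = 111.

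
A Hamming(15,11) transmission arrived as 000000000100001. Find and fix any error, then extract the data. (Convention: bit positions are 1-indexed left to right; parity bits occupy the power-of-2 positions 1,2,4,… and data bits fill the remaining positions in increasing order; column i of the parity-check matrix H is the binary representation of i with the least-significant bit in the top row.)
Syndrome s = H · r^T (mod 2), r = 000000000100001:
  s[0] = (101010101010101)·(000000000100001) mod 2 = 0+0+0+0+0+0+0+0+0+0+0+0+0+0+1 mod 2 = 1
  s[1] = (011001100110011)·(000000000100001) mod 2 = 0+0+0+0+0+0+0+0+0+1+0+0+0+0+1 mod 2 = 0
  s[2] = (000111100001111)·(000000000100001) mod 2 = 0+0+0+0+0+0+0+0+0+0+0+0+0+0+1 mod 2 = 1
  s[3] = (000000011111111)·(000000000100001) mod 2 = 0+0+0+0+0+0+0+0+0+1+0+0+0+0+1 mod 2 = 0
Syndrome = 1010
Column 5 of H equals this syndrome → error at bit 5 (1-indexed).
Flip bit 5: 000000000100001 → 000010000100001
Extract data bits at positions {3,5,6,7,9,10,11,12,13,14,15}: 01000100001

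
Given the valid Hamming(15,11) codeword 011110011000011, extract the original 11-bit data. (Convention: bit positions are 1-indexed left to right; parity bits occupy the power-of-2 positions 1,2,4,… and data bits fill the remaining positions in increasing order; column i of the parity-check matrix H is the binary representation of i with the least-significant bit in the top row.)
Parity bits occupy power-of-2 positions; data bits are at positions {3,5,6,7,9,10,11,12,13,14,15} (1-indexed).
Extract: c[3]=1 c[5]=1 c[6]=0 c[7]=0 c[9]=1 c[10]=0 c[11]=0 c[12]=0 c[13]=0 c[14]=1 c[15]=1
Data = 11001000011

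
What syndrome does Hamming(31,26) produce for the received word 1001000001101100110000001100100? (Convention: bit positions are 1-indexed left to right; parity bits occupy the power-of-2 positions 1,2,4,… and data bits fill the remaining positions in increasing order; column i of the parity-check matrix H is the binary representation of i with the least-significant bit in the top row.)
Syndrome s = H · r^T (mod 2), r = 1001000001101100110000001100100:
  s[0] = (1010101010101010101010101010101)·(1001000001101100110000001100100) mod 2 = 1+0+0+0+0+0+0+0+0+0+1+0+1+0+0+0+1+0+0+0+0+0+0+0+1+0+0+0+1+0+0 mod 2 = 0
  s[1] = (0110011001100110011001100110011)·(1001000001101100110000001100100) mod 2 = 0+0+0+0+0+0+0+0+0+1+1+0+0+1+0+0+0+1+0+0+0+0+0+0+0+1+0+0+0+0+0 mod 2 = 1
  s[2] = (0001111000011110000111100001111)·(1001000001101100110000001100100) mod 2 = 0+0+0+1+0+0+0+0+0+0+0+0+1+1+0+0+0+0+0+0+0+0+0+0+0+0+0+0+1+0+0 mod 2 = 0
  s[3] = (0000000111111110000000011111111)·(1001000001101100110000001100100) mod 2 = 0+0+0+0+0+0+0+0+0+1+1+0+1+1+0+0+0+0+0+0+0+0+0+0+1+1+0+0+1+0+0 mod 2 = 1
  s[4] = (0000000000000001111111111111111)·(1001000001101100110000001100100) mod 2 = 0+0+0+0+0+0+0+0+0+0+0+0+0+0+0+0+1+1+0+0+0+0+0+0+1+1+0+0+1+0+0 mod 2 = 1
Syndrome = 01011
Non-zero syndrome: error at position 26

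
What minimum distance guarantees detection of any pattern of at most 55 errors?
Detecting e errors requires d_min ≥ e + 1 = 55 + 1 = 56.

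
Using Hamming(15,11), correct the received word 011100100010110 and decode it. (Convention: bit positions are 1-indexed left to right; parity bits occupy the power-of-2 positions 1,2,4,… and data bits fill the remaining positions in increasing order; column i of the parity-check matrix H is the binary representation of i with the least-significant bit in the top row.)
Syndrome s = H · r^T (mod 2), r = 011100100010110:
  s[0] = (101010101010101)·(011100100010110) mod 2 = 0+0+1+0+0+0+1+0+0+0+1+0+1+0+0 mod 2 = 0
  s[1] = (011001100110011)·(011100100010110) mod 2 = 0+1+1+0+0+0+1+0+0+0+1+0+0+1+0 mod 2 = 1
  s[2] = (000111100001111)·(011100100010110) mod 2 = 0+0+0+1+0+0+1+0+0+0+0+0+1+1+0 mod 2 = 0
  s[3] = (000000011111111)·(011100100010110) mod 2 = 0+0+0+0+0+0+0+0+0+0+1+0+1+1+0 mod 2 = 1
Syndrome = 0101
Column 10 of H equals this syndrome → error at bit 10 (1-indexed).
Flip bit 10: 011100100010110 → 011100100110110
Extract data bits at positions {3,5,6,7,9,10,11,12,13,14,15}: 10010110110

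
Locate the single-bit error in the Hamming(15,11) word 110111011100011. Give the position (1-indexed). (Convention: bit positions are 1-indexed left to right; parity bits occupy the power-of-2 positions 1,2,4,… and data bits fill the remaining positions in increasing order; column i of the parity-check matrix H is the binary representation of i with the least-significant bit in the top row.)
Syndrome s = H · r^T (mod 2), r = 110111011100011:
  s[0] = (101010101010101)·(110111011100011) mod 2 = 1+0+0+0+1+0+0+0+1+0+0+0+0+0+1 mod 2 = 0
  s[1] = (011001100110011)·(110111011100011) mod 2 = 0+1+0+0+0+1+0+0+0+1+0+0+0+1+1 mod 2 = 1
  s[2] = (000111100001111)·(110111011100011) mod 2 = 0+0+0+1+1+1+0+0+0+0+0+0+0+1+1 mod 2 = 1
  s[3] = (000000011111111)·(110111011100011) mod 2 = 0+0+0+0+0+0+0+1+1+1+0+0+0+1+1 mod 2 = 1
Syndrome = 0111
Column i of H is the binary representation of i, so the syndrome is the binary index of the flipped bit.
Read s = 0111 with s[0] as LSB: 0·2^0 + 1·2^1 + 1·2^2 + 1·2^3 = 14.
Error is at bit position 14.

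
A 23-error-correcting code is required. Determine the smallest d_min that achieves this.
Correcting t errors requires d_min ≥ 2t + 1 = 2·23 + 1 = 47.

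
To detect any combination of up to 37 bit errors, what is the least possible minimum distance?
Detecting e errors requires d_min ≥ e + 1 = 37 + 1 = 38.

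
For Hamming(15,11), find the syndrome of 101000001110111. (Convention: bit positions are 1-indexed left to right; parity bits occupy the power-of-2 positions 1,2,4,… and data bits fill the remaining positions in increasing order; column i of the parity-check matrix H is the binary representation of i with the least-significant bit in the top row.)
Syndrome s = H · r^T (mod 2), r = 101000001110111:
  s[0] = (101010101010101)·(101000001110111) mod 2 = 1+0+1+0+0+0+0+0+1+0+1+0+1+0+1 mod 2 = 0
  s[1] = (011001100110011)·(101000001110111) mod 2 = 0+0+1+0+0+0+0+0+0+1+1+0+0+1+1 mod 2 = 1
  s[2] = (000111100001111)·(101000001110111) mod 2 = 0+0+0+0+0+0+0+0+0+0+0+0+1+1+1 mod 2 = 1
  s[3] = (000000011111111)·(101000001110111) mod 2 = 0+0+0+0+0+0+0+0+1+1+1+0+1+1+1 mod 2 = 0
Syndrome = 0110
Non-zero syndrome: error at position 6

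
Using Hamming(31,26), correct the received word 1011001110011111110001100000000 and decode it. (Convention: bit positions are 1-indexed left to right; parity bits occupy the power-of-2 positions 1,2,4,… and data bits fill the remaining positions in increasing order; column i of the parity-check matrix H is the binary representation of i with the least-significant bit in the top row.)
Syndrome s = H · r^T (mod 2), r = 1011001110011111110001100000000:
  s[0] = (1010101010101010101010101010101)·(1011001110011111110001100000000) mod 2 = 1+0+1+0+0+0+1+0+1+0+0+0+1+0+1+0+1+0+0+0+0+0+1+0+0+0+0+0+0+0+0 mod 2 = 0
  s[1] = (0110011001100110011001100110011)·(1011001110011111110001100000000) mod 2 = 0+0+1+0+0+0+1+0+0+0+0+0+0+1+1+0+0+1+0+0+0+1+1+0+0+0+0+0+0+0+0 mod 2 = 1
  s[2] = (0001111000011110000111100001111)·(1011001110011111110001100000000) mod 2 = 0+0+0+1+0+0+1+0+0+0+0+1+1+1+1+0+0+0+0+0+0+1+1+0+0+0+0+0+0+0+0 mod 2 = 0
  s[3] = (0000000111111110000000011111111)·(1011001110011111110001100000000) mod 2 = 0+0+0+0+0+0+0+1+1+0+0+1+1+1+1+0+0+0+0+0+0+0+0+0+0+0+0+0+0+0+0 mod 2 = 0
  s[4] = (0000000000000001111111111111111)·(1011001110011111110001100000000) mod 2 = 0+0+0+0+0+0+0+0+0+0+0+0+0+0+0+1+1+1+0+0+0+1+1+0+0+0+0+0+0+0+0 mod 2 = 1
Syndrome = 01001
Column 18 of H equals this syndrome → error at bit 18 (1-indexed).
Flip bit 18: 1011001110011111110001100000000 → 1011001110011111100001100000000
Extract data bits at positions {3,5,6,7,9,10,11,12,13,14,15,17,18,19,20,21,22,23,24,25,26,27,28,29,30,31}: 10011001111100001100000000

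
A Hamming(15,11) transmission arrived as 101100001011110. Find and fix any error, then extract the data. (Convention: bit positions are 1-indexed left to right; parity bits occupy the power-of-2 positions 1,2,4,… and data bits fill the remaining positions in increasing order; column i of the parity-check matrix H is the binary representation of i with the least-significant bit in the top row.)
Syndrome s = H · r^T (mod 2), r = 101100001011110:
  s[0] = (101010101010101)·(101100001011110) mod 2 = 1+0+1+0+0+0+0+0+1+0+1+0+1+0+0 mod 2 = 1
  s[1] = (011001100110011)·(101100001011110) mod 2 = 0+0+1+0+0+0+0+0+0+0+1+0+0+1+0 mod 2 = 1
  s[2] = (000111100001111)·(101100001011110) mod 2 = 0+0+0+1+0+0+0+0+0+0+0+1+1+1+0 mod 2 = 0
  s[3] = (000000011111111)·(101100001011110) mod 2 = 0+0+0+0+0+0+0+0+1+0+1+1+1+1+0 mod 2 = 1
Syndrome = 1101
Column 11 of H equals this syndrome → error at bit 11 (1-indexed).
Flip bit 11: 101100001011110 → 101100001001110
Extract data bits at positions {3,5,6,7,9,10,11,12,13,14,15}: 10001001110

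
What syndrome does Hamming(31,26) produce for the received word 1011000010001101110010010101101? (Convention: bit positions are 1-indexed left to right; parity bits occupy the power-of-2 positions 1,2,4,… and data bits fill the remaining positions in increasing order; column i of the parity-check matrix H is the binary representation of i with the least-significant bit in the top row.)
Syndrome s = H · r^T (mod 2), r = 1011000010001101110010010101101:
  s[0] = (1010101010101010101010101010101)·(1011000010001101110010010101101) mod 2 = 1+0+1+0+0+0+0+0+1+0+0+0+1+0+0+0+1+0+0+0+1+0+0+0+0+0+0+0+1+0+1 mod 2 = 0
  s[1] = (0110011001100110011001100110011)·(1011000010001101110010010101101) mod 2 = 0+0+1+0+0+0+0+0+0+0+0+0+0+1+0+0+0+1+0+0+0+0+0+0+0+1+0+0+0+0+1 mod 2 = 1
  s[2] = (0001111000011110000111100001111)·(1011000010001101110010010101101) mod 2 = 0+0+0+1+0+0+0+0+0+0+0+0+1+1+0+0+0+0+0+0+1+0+0+0+0+0+0+1+1+0+1 mod 2 = 1
  s[3] = (0000000111111110000000011111111)·(1011000010001101110010010101101) mod 2 = 0+0+0+0+0+0+0+0+1+0+0+0+1+1+0+0+0+0+0+0+0+0+0+1+0+1+0+1+1+0+1 mod 2 = 0
  s[4] = (0000000000000001111111111111111)·(1011000010001101110010010101101) mod 2 = 0+0+0+0+0+0+0+0+0+0+0+0+0+0+0+1+1+1+0+0+1+0+0+1+0+1+0+1+1+0+1 mod 2 = 1
Syndrome = 01101
Non-zero syndrome: error at position 22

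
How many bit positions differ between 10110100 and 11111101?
XOR = 01001001, count of 1s = 3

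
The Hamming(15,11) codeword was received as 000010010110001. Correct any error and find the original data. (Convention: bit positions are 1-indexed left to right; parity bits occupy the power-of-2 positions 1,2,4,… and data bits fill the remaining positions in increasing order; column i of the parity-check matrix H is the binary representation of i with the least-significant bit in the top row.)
Syndrome s = H · r^T (mod 2), r = 000010010110001:
  s[0] = (101010101010101)·(000010010110001) mod 2 = 0+0+0+0+1+0+0+0+0+0+1+0+0+0+1 mod 2 = 1
  s[1] = (011001100110011)·(000010010110001) mod 2 = 0+0+0+0+0+0+0+0+0+1+1+0+0+0+1 mod 2 = 1
  s[2] = (000111100001111)·(000010010110001) mod 2 = 0+0+0+0+1+0+0+0+0+0+0+0+0+0+1 mod 2 = 0
  s[3] = (000000011111111)·(000010010110001) mod 2 = 0+0+0+0+0+0+0+1+0+1+1+0+0+0+1 mod 2 = 0
Syndrome = 1100
Column 3 of H equals this syndrome → error at bit 3 (1-indexed).
Flip bit 3: 000010010110001 → 001010010110001
Extract data bits at positions {3,5,6,7,9,10,11,12,13,14,15}: 11000110001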